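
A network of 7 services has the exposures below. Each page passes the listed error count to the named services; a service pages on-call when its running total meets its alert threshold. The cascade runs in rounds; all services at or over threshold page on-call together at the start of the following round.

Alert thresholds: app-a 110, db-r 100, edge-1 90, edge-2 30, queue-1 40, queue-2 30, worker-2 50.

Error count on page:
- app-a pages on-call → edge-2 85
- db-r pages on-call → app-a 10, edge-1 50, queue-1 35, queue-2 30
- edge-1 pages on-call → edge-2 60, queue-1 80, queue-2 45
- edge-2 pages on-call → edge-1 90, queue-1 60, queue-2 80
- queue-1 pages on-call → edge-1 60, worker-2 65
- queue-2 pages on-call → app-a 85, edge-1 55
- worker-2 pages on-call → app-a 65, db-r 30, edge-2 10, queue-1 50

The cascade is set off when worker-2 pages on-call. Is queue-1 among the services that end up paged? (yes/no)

yes

Round 1 — worker-2 pages on-call (initial).
  app-a: +65 → 65 < 110
  db-r: +30 → 30 < 100
  edge-2: +10 → 10 < 30
  queue-1: +50 → 50 ≥ 40
Round 2 — queue-1 pages on-call.
  edge-1: +60 → 60 < 90
No further pages.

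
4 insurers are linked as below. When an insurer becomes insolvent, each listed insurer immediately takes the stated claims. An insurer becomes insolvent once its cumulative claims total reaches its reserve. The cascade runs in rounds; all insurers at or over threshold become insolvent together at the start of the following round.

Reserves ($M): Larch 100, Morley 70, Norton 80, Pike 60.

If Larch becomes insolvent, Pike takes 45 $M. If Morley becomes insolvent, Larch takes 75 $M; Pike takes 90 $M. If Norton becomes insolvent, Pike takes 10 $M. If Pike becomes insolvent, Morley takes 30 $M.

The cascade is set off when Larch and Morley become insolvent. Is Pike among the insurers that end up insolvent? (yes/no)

yes

Round 1 — Larch, Morley become insolvent (initial).
  Pike: +45+90 → 135 ≥ 60
Round 2 — Pike becomes insolvent.
No further insolvencies.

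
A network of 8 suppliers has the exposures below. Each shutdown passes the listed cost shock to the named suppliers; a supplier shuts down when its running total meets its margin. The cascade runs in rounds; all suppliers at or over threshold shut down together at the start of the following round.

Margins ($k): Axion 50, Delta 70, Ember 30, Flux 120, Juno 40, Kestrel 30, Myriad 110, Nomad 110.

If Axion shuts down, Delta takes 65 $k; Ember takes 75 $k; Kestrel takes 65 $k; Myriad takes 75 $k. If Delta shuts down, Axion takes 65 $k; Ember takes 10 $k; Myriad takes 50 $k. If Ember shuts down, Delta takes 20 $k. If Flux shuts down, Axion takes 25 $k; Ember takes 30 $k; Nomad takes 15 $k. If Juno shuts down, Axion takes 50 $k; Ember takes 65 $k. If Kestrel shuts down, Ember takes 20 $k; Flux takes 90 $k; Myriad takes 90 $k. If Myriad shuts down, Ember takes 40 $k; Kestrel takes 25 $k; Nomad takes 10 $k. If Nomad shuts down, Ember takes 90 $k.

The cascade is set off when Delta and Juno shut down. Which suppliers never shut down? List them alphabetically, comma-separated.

Round 1 — Delta, Juno shut down (initial).
  Axion: +65+50 → 115 ≥ 50
  Ember: +10+65 → 75 ≥ 30
  Myriad: +50 → 50 < 110
Round 2 — Axion, Ember shut down.
  Kestrel: +65 → 65 ≥ 30
  Myriad: +75 → 125 ≥ 110
Round 3 — Kestrel, Myriad shut down.
  Flux: +90 → 90 < 120
  Nomad: +10 → 10 < 110
No further shutdowns.

Flux, Nomad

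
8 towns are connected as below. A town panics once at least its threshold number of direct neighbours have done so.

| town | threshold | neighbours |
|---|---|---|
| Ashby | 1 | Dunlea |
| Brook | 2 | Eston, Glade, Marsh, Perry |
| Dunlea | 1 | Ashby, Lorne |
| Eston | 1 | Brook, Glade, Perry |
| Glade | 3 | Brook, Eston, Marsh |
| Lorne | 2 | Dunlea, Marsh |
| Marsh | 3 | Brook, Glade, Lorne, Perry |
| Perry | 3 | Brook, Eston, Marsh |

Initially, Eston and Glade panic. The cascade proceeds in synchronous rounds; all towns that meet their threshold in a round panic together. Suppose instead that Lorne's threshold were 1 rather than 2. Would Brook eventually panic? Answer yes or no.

yes

With Lorne's threshold at 1:
Round 1 — Eston, Glade panic (initial).
Round 2 — checking thresholds:
  Brook: 2 of 4 neighbours ≥ 2, panics.
  Marsh: 1 of 4 neighbours < 3, below threshold.
  Perry: 1 of 3 neighbours < 3, below threshold.
Round 3 — no new panics; cascade stops.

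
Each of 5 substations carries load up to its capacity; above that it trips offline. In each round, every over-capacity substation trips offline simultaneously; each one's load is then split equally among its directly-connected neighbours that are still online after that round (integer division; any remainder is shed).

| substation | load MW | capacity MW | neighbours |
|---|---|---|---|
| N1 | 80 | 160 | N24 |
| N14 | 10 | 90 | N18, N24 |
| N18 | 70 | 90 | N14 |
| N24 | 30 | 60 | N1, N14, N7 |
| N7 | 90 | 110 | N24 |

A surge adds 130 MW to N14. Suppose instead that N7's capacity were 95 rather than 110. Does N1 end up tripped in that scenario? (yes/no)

no

With N7's capacity at 95:
Round 1 — N14 at 140 > 90. N14 trips offline.
  N14 sheds 140 MW to N18, N24: 70 each.
    N18: 70+70 = 140 > 90
    N24: 30+70 = 100 > 60
Round 2 — N18, N24 trip offline.
  N18 sheds 140 MW: no online neighbours, lost.
  N24 sheds 100 MW to N1, N7: 50 each.
    N1: 80+50 = 130 ≤ 160
    N7: 90+50 = 140 > 95
Round 3 — N7 trips offline.
  N7 sheds 140 MW: no online neighbours, lost.
No further trips.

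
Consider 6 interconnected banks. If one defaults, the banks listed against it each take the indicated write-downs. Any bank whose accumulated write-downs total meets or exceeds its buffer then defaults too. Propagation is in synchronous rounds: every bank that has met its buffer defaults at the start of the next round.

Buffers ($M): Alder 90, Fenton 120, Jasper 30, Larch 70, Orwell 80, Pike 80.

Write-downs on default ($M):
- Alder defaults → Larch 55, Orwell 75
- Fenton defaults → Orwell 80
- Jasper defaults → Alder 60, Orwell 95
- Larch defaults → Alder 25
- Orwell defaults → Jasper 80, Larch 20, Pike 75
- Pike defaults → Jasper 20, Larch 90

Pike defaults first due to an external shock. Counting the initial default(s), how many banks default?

Round 1 — Pike defaults (initial).
  Jasper: +20 → 20 < 30
  Larch: +90 → 90 ≥ 70
Round 2 — Larch defaults.
  Alder: +25 → 25 < 90
No further defaults.

2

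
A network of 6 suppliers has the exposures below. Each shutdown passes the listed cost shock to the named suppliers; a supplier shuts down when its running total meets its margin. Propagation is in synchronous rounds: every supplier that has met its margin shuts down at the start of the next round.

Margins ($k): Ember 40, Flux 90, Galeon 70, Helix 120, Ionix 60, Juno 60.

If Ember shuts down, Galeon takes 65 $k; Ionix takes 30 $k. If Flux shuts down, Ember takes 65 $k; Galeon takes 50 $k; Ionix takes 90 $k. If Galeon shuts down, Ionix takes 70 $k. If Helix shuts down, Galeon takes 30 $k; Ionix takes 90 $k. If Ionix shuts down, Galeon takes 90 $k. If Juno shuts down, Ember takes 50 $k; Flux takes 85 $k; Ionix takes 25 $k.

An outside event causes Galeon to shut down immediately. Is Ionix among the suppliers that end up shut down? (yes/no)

yes

Round 1 — Galeon shuts down (initial).
  Ionix: +70 → 70 ≥ 60
Round 2 — Ionix shuts down.
No further shutdowns.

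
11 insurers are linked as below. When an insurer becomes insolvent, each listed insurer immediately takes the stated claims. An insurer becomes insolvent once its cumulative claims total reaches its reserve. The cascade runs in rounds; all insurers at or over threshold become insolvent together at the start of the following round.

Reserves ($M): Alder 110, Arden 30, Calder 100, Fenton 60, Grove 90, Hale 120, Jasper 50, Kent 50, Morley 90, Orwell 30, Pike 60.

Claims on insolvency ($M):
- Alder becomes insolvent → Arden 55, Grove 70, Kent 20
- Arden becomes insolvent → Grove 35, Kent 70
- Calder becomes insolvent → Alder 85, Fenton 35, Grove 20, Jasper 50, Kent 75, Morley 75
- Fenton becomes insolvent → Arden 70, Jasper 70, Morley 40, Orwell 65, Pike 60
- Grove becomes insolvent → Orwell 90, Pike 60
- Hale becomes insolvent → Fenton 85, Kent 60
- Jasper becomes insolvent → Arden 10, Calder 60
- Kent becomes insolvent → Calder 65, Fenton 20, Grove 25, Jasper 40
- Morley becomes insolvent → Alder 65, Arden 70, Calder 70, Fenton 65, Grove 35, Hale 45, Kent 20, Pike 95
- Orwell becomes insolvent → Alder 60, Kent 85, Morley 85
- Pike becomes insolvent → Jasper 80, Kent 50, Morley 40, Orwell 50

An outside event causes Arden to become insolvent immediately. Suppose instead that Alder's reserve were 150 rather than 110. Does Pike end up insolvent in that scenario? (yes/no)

With Alder's reserve at 150:
Round 1 — Arden becomes insolvent (initial).
  Grove: +35 → 35 < 90
  Kent: +70 → 70 ≥ 50
Round 2 — Kent becomes insolvent.
  Calder: +65 → 65 < 100
  Fenton: +20 → 20 < 60
  Grove: +25 → 60 < 90
  Jasper: +40 → 40 < 50
No further insolvencies.

no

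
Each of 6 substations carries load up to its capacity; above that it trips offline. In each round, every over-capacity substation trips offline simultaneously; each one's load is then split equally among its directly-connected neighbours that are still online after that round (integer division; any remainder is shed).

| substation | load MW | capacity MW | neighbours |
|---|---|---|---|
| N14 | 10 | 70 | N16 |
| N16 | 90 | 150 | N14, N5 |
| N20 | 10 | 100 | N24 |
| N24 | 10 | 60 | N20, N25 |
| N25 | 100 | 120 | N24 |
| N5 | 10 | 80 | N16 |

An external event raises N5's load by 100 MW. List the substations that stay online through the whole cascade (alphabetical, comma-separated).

N20, N24, N25

Round 1 — N5 at 110 > 80. N5 trips offline.
  N5 sheds 110 MW to N16: 110 each.
    N16: 90+110 = 200 > 150
Round 2 — N16 trips offline.
  N16 sheds 200 MW to N14: 200 each.
    N14: 10+200 = 210 > 70
Round 3 — N14 trips offline.
  N14 sheds 210 MW: no online neighbours, lost.
No further trips.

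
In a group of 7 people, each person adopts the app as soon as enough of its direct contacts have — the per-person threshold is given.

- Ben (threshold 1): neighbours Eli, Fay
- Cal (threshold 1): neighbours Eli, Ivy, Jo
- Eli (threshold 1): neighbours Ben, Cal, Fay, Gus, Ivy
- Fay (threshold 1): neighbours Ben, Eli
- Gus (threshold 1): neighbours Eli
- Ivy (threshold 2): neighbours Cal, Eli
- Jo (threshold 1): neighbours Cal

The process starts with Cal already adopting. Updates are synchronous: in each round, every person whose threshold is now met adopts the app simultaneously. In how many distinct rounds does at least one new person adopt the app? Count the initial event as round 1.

3

Round 1 — Cal adopts the app (initial).
Round 2 — checking thresholds:
  Eli: 1 of 5 neighbours ≥ 1, adopts the app.
  Ivy: 1 of 2 neighbours < 2, not yet.
  Jo: 1 of 1 neighbours ≥ 1, adopts the app.
Round 3 — checking thresholds:
  Ben: 1 of 2 neighbours ≥ 1, adopts the app.
  Fay: 1 of 2 neighbours ≥ 1, adopts the app.
  Gus: 1 of 1 neighbours ≥ 1, adopts the app.
  Ivy: 2 of 2 neighbours ≥ 2, adopts the app.
Round 4 — no new adoptions; cascade stops.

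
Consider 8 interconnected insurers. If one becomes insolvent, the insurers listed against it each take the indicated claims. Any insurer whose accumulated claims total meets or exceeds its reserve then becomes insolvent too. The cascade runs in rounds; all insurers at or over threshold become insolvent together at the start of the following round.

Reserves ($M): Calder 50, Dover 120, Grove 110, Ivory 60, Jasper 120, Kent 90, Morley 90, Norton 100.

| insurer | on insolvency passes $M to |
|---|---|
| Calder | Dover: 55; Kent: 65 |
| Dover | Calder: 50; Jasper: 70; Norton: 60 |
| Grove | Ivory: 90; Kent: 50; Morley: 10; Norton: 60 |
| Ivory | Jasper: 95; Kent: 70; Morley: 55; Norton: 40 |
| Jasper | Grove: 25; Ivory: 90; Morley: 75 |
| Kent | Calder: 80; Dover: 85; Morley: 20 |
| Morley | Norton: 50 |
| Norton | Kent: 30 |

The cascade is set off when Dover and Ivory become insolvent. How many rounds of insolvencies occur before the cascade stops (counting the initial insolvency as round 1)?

3

Round 1 — Dover, Ivory become insolvent (initial).
  Calder: +50 → 50 ≥ 50
  Jasper: +70+95 → 165 ≥ 120
  Kent: +70 → 70 < 90
  Morley: +55 → 55 < 90
  Norton: +60+40 → 100 ≥ 100
Round 2 — Calder, Jasper, Norton become insolvent.
  Grove: +25 → 25 < 110
  Kent: +65+30 → 165 ≥ 90
  Morley: +75 → 130 ≥ 90
Round 3 — Kent, Morley become insolvent.
No further insolvencies.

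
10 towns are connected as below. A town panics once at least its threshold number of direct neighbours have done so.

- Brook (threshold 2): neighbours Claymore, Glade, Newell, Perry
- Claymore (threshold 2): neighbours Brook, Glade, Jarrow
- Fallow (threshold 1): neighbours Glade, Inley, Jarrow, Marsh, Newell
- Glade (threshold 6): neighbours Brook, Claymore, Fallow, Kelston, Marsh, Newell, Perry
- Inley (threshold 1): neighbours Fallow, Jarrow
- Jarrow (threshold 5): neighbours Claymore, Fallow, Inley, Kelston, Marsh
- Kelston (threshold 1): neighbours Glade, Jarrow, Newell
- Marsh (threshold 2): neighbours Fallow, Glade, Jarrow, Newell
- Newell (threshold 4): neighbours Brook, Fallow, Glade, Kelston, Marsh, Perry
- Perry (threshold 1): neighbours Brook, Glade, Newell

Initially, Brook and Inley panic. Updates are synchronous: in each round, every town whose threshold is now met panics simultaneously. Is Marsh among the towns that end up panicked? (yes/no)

Round 1 — Brook, Inley panic (initial).
Round 2 — checking thresholds:
  Claymore: 1 of 3 neighbours < 2, holds.
  Fallow: 1 of 5 neighbours ≥ 1, panics.
  Glade: 1 of 7 neighbours < 6, holds.
  Jarrow: 1 of 5 neighbours < 5, holds.
  Newell: 1 of 6 neighbours < 4, holds.
  Perry: 1 of 3 neighbours ≥ 1, panics.
Round 3 — no new panics; cascade stops.

no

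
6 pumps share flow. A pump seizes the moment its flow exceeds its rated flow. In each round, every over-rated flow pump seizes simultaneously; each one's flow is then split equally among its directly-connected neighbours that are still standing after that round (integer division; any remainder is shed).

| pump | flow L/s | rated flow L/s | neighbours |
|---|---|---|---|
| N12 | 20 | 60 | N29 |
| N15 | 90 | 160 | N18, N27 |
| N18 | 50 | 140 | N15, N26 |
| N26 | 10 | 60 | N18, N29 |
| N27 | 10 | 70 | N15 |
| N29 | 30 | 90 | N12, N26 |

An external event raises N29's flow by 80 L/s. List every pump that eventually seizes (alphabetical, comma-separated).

N12, N26, N29

Round 1 — N29 at 110 > 90. N29 seizes.
  N29 sheds 110 L/s to N12, N26: 55 each.
    N12: 20+55 = 75 > 60
    N26: 10+55 = 65 > 60
Round 2 — N12, N26 seize.
  N12 sheds 75 L/s: no online neighbours, lost.
  N26 sheds 65 L/s to N18: 65 each.
    N18: 50+65 = 115 ≤ 140
No further seizures.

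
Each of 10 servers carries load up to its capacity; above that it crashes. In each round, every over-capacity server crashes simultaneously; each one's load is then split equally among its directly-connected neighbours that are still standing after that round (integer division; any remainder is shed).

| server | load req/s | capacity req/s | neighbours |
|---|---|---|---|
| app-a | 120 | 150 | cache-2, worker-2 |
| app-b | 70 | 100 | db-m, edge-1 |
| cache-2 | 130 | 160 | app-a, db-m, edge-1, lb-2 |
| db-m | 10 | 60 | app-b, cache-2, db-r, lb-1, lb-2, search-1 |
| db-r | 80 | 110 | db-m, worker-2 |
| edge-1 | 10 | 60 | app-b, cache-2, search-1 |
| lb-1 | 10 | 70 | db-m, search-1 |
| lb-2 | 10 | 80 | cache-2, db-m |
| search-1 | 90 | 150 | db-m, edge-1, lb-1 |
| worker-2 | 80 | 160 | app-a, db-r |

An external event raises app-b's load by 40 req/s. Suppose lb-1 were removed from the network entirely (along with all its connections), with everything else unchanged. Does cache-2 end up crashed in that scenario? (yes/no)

yes

With lb-1 removed:
Round 1 — app-b at 110 > 100. app-b crashes.
  app-b sheds 110 req/s to db-m, edge-1: 55 each.
    db-m: 10+55 = 65 > 60
    edge-1: 10+55 = 65 > 60
Round 2 — db-m, edge-1 crash.
  db-m sheds 65 req/s to cache-2, db-r, lb-2, search-1: 16 each (1 lost).
    cache-2: 130+16 = 146 ≤ 160
    db-r: 80+16 = 96 ≤ 110
    lb-2: 10+16 = 26 ≤ 80
    search-1: 90+16 = 106 ≤ 150
  edge-1 sheds 65 req/s to cache-2, search-1: 32 each (1 lost).
    cache-2: 146+32 = 178 > 160
    search-1: 106+32 = 138 ≤ 150
Round 3 — cache-2 crashes.
  cache-2 sheds 178 req/s to app-a, lb-2: 89 each.
    app-a: 120+89 = 209 > 150
    lb-2: 26+89 = 115 > 80
Round 4 — app-a, lb-2 crash.
  app-a sheds 209 req/s to worker-2: 209 each.
    worker-2: 80+209 = 289 > 160
  lb-2 sheds 115 req/s: no online neighbours, lost.
Round 5 — worker-2 crashes.
  worker-2 sheds 289 req/s to db-r: 289 each.
    db-r: 96+289 = 385 > 110
Round 6 — db-r crashes.
  db-r sheds 385 req/s: no online neighbours, lost.
No further crashes.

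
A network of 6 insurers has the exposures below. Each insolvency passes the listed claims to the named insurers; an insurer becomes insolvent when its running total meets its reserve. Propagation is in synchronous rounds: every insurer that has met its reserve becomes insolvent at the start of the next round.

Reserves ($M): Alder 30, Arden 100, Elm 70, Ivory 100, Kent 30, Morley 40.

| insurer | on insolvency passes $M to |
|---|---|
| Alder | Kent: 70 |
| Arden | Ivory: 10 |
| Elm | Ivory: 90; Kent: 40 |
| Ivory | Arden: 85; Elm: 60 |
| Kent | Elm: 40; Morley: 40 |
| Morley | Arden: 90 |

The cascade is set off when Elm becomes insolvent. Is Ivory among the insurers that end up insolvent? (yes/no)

no

Round 1 — Elm becomes insolvent (initial).
  Ivory: +90 → 90 < 100
  Kent: +40 → 40 ≥ 30
Round 2 — Kent becomes insolvent.
  Morley: +40 → 40 ≥ 40
Round 3 — Morley becomes insolvent.
  Arden: +90 → 90 < 100
No further insolvencies.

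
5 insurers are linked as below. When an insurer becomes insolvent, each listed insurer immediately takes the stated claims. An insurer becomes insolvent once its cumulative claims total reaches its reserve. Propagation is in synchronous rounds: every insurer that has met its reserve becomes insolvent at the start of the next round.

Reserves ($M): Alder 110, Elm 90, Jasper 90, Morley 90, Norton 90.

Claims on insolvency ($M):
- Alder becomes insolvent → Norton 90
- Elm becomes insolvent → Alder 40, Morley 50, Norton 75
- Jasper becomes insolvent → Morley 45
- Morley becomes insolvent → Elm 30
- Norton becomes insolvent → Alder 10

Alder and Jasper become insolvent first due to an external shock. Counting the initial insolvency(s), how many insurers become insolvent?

Round 1 — Alder, Jasper become insolvent (initial).
  Morley: +45 → 45 < 90
  Norton: +90 → 90 ≥ 90
Round 2 — Norton becomes insolvent.
No further insolvencies.

3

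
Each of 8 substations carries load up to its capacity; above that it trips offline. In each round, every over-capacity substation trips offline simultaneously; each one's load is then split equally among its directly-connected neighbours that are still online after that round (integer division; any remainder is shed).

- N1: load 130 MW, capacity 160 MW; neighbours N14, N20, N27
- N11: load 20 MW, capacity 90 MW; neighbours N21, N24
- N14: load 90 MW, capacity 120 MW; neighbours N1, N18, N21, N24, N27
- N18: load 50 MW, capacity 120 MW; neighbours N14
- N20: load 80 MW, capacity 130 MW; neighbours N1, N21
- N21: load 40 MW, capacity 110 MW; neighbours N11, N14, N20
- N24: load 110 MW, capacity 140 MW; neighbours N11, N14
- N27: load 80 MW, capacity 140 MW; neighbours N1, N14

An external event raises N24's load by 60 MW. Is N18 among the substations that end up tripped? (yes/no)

Round 1 — N24 at 170 > 140. N24 trips offline.
  N24 sheds 170 MW to N11, N14: 85 each.
    N11: 20+85 = 105 > 90
    N14: 90+85 = 175 > 120
Round 2 — N11, N14 trip offline.
  N11 sheds 105 MW to N21: 105 each.
    N21: 40+105 = 145 > 110
  N14 sheds 175 MW to N1, N18, N21, N27: 43 each (3 lost).
    N1: 130+43 = 173 > 160
    N18: 50+43 = 93 ≤ 120
    N21: 145+43 = 188 > 110
    N27: 80+43 = 123 ≤ 140
Round 3 — N1, N21 trip offline.
  N1 sheds 173 MW to N20, N27: 86 each (1 lost).
    N20: 80+86 = 166 > 130
    N27: 123+86 = 209 > 140
  N21 sheds 188 MW to N20: 188 each.
    N20: 166+188 = 354 > 130
Round 4 — N20, N27 trip offline.
  N20 sheds 354 MW: no online neighbours, lost.
  N27 sheds 209 MW: no online neighbours, lost.
No further trips.

no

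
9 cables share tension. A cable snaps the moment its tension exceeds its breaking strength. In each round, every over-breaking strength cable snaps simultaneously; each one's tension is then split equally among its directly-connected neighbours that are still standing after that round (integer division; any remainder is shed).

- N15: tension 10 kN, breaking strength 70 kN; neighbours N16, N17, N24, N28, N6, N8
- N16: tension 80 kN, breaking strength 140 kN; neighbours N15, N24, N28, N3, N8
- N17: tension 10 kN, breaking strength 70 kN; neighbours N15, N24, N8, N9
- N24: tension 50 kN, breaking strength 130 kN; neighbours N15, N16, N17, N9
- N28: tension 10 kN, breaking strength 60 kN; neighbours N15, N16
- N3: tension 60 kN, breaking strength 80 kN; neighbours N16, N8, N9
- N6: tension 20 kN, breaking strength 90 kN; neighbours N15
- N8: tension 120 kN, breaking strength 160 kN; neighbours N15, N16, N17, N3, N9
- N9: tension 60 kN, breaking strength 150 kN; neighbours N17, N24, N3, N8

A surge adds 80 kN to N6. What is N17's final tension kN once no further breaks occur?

32

Round 1 — N6 at 100 > 90. N6 snaps.
  N6 sheds 100 kN to N15: 100 each.
    N15: 10+100 = 110 > 70
Round 2 — N15 snaps.
  N15 sheds 110 kN to N16, N17, N24, N28, N8: 22 each.
    N16: 80+22 = 102 ≤ 140
    N17: 10+22 = 32 ≤ 70
    N24: 50+22 = 72 ≤ 130
    N28: 10+22 = 32 ≤ 60
    N8: 120+22 = 142 ≤ 160
No further breaks.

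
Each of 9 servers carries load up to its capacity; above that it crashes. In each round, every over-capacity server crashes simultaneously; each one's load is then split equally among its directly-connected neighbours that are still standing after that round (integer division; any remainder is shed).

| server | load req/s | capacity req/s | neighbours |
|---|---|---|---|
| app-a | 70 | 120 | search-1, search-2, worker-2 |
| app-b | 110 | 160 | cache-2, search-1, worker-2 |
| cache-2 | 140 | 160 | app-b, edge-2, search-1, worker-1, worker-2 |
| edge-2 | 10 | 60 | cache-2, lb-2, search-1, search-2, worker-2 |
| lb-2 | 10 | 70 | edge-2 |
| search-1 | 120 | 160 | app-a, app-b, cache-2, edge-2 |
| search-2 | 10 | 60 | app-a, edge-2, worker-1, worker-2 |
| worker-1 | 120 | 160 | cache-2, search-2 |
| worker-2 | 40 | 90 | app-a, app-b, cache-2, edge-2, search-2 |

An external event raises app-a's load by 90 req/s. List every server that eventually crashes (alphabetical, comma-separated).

Round 1 — app-a at 160 > 120. app-a crashes.
  app-a sheds 160 req/s to search-1, search-2, worker-2: 53 each (1 lost).
    search-1: 120+53 = 173 > 160
    search-2: 10+53 = 63 > 60
    worker-2: 40+53 = 93 > 90
Round 2 — search-1, search-2, worker-2 crash.
  search-1 sheds 173 req/s to app-b, cache-2, edge-2: 57 each (2 lost).
    app-b: 110+57 = 167 > 160
    cache-2: 140+57 = 197 > 160
    edge-2: 10+57 = 67 > 60
  search-2 sheds 63 req/s to edge-2, worker-1: 31 each (1 lost).
    edge-2: 67+31 = 98 > 60
    worker-1: 120+31 = 151 ≤ 160
  worker-2 sheds 93 req/s to app-b, cache-2, edge-2: 31 each.
    app-b: 167+31 = 198 > 160
    cache-2: 197+31 = 228 > 160
    edge-2: 98+31 = 129 > 60
Round 3 — app-b, cache-2, edge-2 crash.
  app-b sheds 198 req/s: no online neighbours, lost.
  cache-2 sheds 228 req/s to worker-1: 228 each.
    worker-1: 151+228 = 379 > 160
  edge-2 sheds 129 req/s to lb-2: 129 each.
    lb-2: 10+129 = 139 > 70
Round 4 — lb-2, worker-1 crash.
  lb-2 sheds 139 req/s: no online neighbours, lost.
  worker-1 sheds 379 req/s: no online neighbours, lost.
No further crashes.

app-a, app-b, cache-2, edge-2, lb-2, search-1, search-2, worker-1, worker-2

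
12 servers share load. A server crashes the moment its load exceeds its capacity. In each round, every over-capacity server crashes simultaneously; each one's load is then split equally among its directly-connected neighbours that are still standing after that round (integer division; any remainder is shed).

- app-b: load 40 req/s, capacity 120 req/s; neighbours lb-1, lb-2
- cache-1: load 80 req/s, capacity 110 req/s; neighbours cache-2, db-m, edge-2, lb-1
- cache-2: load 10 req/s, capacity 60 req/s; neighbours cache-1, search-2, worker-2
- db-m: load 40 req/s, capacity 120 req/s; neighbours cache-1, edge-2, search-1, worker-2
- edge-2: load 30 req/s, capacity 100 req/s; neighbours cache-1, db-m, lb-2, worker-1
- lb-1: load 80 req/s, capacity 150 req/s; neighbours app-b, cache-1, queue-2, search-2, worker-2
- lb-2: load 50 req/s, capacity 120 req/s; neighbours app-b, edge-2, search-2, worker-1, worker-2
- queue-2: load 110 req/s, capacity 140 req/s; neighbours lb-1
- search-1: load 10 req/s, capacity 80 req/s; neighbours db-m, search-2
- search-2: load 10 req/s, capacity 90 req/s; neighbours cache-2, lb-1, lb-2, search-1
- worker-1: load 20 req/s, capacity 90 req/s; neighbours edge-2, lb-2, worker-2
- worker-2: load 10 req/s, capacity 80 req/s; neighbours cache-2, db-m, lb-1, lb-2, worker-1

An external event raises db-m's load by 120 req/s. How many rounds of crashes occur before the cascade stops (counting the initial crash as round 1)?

3

Round 1 — db-m at 160 > 120. db-m crashes.
  db-m sheds 160 req/s to cache-1, edge-2, search-1, worker-2: 40 each.
    cache-1: 80+40 = 120 > 110
    edge-2: 30+40 = 70 ≤ 100
    search-1: 10+40 = 50 ≤ 80
    worker-2: 10+40 = 50 ≤ 80
Round 2 — cache-1 crashes.
  cache-1 sheds 120 req/s to cache-2, edge-2, lb-1: 40 each.
    cache-2: 10+40 = 50 ≤ 60
    edge-2: 70+40 = 110 > 100
    lb-1: 80+40 = 120 ≤ 150
Round 3 — edge-2 crashes.
  edge-2 sheds 110 req/s to lb-2, worker-1: 55 each.
    lb-2: 50+55 = 105 ≤ 120
    worker-1: 20+55 = 75 ≤ 90
No further crashes.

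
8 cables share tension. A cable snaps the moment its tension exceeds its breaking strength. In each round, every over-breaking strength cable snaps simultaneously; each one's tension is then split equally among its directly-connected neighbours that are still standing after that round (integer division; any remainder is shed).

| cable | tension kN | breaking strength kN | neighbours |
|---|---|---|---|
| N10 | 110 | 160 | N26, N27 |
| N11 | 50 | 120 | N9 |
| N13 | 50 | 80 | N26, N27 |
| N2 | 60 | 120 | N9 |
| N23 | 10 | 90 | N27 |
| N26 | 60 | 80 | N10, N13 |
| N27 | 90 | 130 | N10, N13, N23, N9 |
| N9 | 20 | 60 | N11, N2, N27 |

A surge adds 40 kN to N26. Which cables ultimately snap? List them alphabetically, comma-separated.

N10, N13, N26, N27, N9

Round 1 — N26 at 100 > 80. N26 snaps.
  N26 sheds 100 kN to N10, N13: 50 each.
    N10: 110+50 = 160 ≤ 160
    N13: 50+50 = 100 > 80
Round 2 — N13 snaps.
  N13 sheds 100 kN to N27: 100 each.
    N27: 90+100 = 190 > 130
Round 3 — N27 snaps.
  N27 sheds 190 kN to N10, N23, N9: 63 each (1 lost).
    N10: 160+63 = 223 > 160
    N23: 10+63 = 73 ≤ 90
    N9: 20+63 = 83 > 60
Round 4 — N10, N9 snap.
  N10 sheds 223 kN: no online neighbours, lost.
  N9 sheds 83 kN to N11, N2: 41 each (1 lost).
    N11: 50+41 = 91 ≤ 120
    N2: 60+41 = 101 ≤ 120
No further breaks.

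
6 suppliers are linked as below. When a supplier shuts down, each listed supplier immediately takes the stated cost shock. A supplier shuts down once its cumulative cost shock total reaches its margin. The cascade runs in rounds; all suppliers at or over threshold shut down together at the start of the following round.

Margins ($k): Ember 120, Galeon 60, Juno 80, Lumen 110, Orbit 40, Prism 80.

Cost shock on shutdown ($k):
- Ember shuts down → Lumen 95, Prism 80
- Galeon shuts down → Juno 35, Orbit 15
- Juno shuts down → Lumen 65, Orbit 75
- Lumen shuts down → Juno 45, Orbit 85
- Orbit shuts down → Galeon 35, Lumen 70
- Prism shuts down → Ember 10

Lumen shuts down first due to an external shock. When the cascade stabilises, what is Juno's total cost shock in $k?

Round 1 — Lumen shuts down (initial).
  Juno: +45 → 45 < 80
  Orbit: +85 → 85 ≥ 40
Round 2 — Orbit shuts down.
  Galeon: +35 → 35 < 60
No further shutdowns.

45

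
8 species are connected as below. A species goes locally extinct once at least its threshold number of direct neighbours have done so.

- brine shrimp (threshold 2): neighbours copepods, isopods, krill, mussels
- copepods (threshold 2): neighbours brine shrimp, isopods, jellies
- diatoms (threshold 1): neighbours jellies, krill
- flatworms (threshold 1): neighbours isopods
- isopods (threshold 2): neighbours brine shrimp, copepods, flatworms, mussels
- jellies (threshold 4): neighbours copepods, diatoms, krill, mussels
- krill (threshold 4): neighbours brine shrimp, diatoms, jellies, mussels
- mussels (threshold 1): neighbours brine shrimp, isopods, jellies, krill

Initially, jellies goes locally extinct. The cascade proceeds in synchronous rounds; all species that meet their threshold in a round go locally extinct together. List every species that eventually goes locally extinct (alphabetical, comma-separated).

Round 1 — jellies goes locally extinct (initial).
Round 2 — checking thresholds:
  copepods: 1 of 3 neighbours < 2, not yet.
  diatoms: 1 of 2 neighbours ≥ 1, goes locally extinct.
  krill: 1 of 4 neighbours < 4, not yet.
  mussels: 1 of 4 neighbours ≥ 1, goes locally extinct.
Round 3 — no new extinctions; cascade stops.

diatoms, jellies, mussels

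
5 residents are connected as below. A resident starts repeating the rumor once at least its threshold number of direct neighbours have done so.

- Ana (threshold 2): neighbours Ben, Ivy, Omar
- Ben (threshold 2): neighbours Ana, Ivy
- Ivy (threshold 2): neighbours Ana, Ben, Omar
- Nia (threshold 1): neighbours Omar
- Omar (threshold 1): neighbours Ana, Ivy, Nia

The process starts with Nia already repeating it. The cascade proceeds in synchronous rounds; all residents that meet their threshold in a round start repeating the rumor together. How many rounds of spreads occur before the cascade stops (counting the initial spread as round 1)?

2

Round 1 — Nia starts repeating the rumor (initial).
Round 2 — checking thresholds:
  Omar: 1 of 3 neighbours ≥ 1, starts repeating the rumor.
Round 3 — no new spreads; cascade stops.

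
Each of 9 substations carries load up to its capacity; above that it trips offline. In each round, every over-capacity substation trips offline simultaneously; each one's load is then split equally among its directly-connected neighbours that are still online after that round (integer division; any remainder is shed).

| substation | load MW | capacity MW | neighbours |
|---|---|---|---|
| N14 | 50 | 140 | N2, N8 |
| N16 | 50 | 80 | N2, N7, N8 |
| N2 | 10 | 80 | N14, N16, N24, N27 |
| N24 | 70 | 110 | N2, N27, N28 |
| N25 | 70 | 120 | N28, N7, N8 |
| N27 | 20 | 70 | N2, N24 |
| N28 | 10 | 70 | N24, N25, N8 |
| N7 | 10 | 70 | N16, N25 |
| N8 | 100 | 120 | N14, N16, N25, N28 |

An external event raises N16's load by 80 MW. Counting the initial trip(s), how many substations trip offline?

2

Round 1 — N16 at 130 > 80. N16 trips offline.
  N16 sheds 130 MW to N2, N7, N8: 43 each (1 lost).
    N2: 10+43 = 53 ≤ 80
    N7: 10+43 = 53 ≤ 70
    N8: 100+43 = 143 > 120
Round 2 — N8 trips offline.
  N8 sheds 143 MW to N14, N25, N28: 47 each (2 lost).
    N14: 50+47 = 97 ≤ 140
    N25: 70+47 = 117 ≤ 120
    N28: 10+47 = 57 ≤ 70
No further trips.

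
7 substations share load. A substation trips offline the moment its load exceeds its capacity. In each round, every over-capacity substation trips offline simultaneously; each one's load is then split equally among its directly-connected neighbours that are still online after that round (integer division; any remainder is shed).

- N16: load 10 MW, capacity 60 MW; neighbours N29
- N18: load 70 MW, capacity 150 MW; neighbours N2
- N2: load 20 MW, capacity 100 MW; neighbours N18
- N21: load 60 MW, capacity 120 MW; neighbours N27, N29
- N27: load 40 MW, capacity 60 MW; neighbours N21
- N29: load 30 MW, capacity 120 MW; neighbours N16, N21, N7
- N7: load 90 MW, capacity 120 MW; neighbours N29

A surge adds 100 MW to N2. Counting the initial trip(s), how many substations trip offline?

2

Round 1 — N2 at 120 > 100. N2 trips offline.
  N2 sheds 120 MW to N18: 120 each.
    N18: 70+120 = 190 > 150
Round 2 — N18 trips offline.
  N18 sheds 190 MW: no online neighbours, lost.
No further trips.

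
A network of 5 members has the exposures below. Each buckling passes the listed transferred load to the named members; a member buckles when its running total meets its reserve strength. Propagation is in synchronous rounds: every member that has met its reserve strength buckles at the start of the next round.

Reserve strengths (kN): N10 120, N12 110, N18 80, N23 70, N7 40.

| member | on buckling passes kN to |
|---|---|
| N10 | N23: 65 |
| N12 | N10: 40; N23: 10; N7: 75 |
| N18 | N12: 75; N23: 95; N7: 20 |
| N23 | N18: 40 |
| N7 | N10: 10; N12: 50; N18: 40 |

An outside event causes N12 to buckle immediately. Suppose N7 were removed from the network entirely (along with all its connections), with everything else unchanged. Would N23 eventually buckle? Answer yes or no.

With N7 removed:
Round 1 — N12 buckles (initial).
  N10: +40 → 40 < 120
  N23: +10 → 10 < 70
No further bucklings.

no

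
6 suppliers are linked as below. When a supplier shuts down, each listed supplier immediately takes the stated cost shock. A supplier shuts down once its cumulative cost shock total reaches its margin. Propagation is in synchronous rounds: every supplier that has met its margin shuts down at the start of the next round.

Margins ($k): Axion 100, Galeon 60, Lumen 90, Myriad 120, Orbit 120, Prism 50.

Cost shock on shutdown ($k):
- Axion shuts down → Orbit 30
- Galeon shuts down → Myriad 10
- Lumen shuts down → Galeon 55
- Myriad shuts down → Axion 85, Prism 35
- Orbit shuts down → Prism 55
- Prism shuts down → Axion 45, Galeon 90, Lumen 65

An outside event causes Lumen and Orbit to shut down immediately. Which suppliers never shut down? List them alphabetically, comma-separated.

Axion, Myriad

Round 1 — Lumen, Orbit shut down (initial).
  Galeon: +55 → 55 < 60
  Prism: +55 → 55 ≥ 50
Round 2 — Prism shuts down.
  Axion: +45 → 45 < 100
  Galeon: +90 → 145 ≥ 60
Round 3 — Galeon shuts down.
  Myriad: +10 → 10 < 120
No further shutdowns.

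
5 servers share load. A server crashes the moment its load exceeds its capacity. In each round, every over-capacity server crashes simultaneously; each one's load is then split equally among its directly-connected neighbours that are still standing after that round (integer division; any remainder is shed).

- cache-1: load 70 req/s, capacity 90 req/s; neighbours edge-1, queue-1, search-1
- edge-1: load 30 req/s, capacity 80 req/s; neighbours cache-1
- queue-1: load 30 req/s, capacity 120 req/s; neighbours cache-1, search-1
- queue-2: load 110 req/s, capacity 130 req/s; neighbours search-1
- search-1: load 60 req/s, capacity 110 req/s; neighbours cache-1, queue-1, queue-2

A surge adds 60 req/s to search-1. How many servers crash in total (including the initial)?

5

Round 1 — search-1 at 120 > 110. search-1 crashes.
  search-1 sheds 120 req/s to cache-1, queue-1, queue-2: 40 each.
    cache-1: 70+40 = 110 > 90
    queue-1: 30+40 = 70 ≤ 120
    queue-2: 110+40 = 150 > 130
Round 2 — cache-1, queue-2 crash.
  cache-1 sheds 110 req/s to edge-1, queue-1: 55 each.
    edge-1: 30+55 = 85 > 80
    queue-1: 70+55 = 125 > 120
  queue-2 sheds 150 req/s: no online neighbours, lost.
Round 3 — edge-1, queue-1 crash.
  edge-1 sheds 85 req/s: no online neighbours, lost.
  queue-1 sheds 125 req/s: no online neighbours, lost.
No further crashes.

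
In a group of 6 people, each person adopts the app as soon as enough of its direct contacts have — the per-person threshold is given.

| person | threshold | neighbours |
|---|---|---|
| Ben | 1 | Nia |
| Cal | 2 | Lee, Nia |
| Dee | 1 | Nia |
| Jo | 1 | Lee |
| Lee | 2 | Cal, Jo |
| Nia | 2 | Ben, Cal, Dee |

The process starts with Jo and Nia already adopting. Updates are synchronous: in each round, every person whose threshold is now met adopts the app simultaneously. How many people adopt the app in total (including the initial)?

4

Round 1 — Jo, Nia adopt the app (initial).
Round 2 — checking thresholds:
  Ben: 1 of 1 neighbours ≥ 1, adopts the app.
  Cal: 1 of 2 neighbours < 2, holds.
  Dee: 1 of 1 neighbours ≥ 1, adopts the app.
  Lee: 1 of 2 neighbours < 2, holds.
Round 3 — no new adoptions; cascade stops.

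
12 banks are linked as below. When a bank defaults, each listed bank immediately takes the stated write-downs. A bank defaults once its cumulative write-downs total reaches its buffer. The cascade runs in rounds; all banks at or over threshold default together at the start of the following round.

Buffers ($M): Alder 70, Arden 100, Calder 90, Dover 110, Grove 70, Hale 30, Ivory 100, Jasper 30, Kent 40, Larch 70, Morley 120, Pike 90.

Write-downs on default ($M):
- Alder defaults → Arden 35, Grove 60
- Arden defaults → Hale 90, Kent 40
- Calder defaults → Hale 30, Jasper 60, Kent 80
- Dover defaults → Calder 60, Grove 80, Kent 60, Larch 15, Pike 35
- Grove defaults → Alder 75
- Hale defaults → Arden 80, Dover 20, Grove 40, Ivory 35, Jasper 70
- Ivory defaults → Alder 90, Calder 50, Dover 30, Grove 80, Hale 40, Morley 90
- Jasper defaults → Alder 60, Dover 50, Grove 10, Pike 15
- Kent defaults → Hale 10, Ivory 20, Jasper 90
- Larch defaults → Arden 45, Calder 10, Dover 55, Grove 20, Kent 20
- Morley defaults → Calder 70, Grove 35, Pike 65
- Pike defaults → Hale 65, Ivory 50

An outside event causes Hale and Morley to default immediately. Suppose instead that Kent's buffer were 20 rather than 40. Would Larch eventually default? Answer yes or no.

With Kent's buffer at 20:
Round 1 — Hale, Morley default (initial).
  Arden: +80 → 80 < 100
  Calder: +70 → 70 < 90
  Dover: +20 → 20 < 110
  Grove: +40+35 → 75 ≥ 70
  Ivory: +35 → 35 < 100
  Jasper: +70 → 70 ≥ 30
  Pike: +65 → 65 < 90
Round 2 — Grove, Jasper default.
  Alder: +75+60 → 135 ≥ 70
  Dover: +50 → 70 < 110
  Pike: +15 → 80 < 90
Round 3 — Alder defaults.
  Arden: +35 → 115 ≥ 100
Round 4 — Arden defaults.
  Kent: +40 → 40 ≥ 20
Round 5 — Kent defaults.
  Ivory: +20 → 55 < 100
No further defaults.

no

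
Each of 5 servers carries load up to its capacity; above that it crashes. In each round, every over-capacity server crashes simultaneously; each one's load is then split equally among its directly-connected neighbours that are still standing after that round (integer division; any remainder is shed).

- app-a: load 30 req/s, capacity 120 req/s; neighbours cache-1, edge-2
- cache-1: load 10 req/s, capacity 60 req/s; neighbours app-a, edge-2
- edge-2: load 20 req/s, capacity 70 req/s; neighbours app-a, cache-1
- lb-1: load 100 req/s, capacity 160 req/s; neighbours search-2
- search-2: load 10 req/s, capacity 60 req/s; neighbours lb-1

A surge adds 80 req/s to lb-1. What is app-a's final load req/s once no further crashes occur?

Round 1 — lb-1 at 180 > 160. lb-1 crashes.
  lb-1 sheds 180 req/s to search-2: 180 each.
    search-2: 10+180 = 190 > 60
Round 2 — search-2 crashes.
  search-2 sheds 190 req/s: no online neighbours, lost.
No further crashes.

30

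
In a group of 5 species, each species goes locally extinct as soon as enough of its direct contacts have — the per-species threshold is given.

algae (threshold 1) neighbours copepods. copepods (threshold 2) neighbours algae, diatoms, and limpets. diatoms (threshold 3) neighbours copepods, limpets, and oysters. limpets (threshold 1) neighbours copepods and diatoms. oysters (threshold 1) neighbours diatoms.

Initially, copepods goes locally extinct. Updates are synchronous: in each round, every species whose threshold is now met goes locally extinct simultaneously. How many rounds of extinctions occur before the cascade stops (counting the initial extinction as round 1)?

Round 1 — copepods goes locally extinct (initial).
Round 2 — checking thresholds:
  algae: 1 of 1 neighbours ≥ 1, goes locally extinct.
  diatoms: 1 of 3 neighbours < 3, holds.
  limpets: 1 of 2 neighbours ≥ 1, goes locally extinct.
Round 3 — no new extinctions; cascade stops.

2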